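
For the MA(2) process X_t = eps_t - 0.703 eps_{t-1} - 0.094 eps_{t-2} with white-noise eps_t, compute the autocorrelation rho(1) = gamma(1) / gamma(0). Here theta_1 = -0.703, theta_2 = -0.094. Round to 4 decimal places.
\rho(1) = -0.4238

For an MA(q) process with theta_0 = 1, the autocovariance is
  gamma(k) = sigma^2 * sum_{i=0..q-k} theta_i * theta_{i+k},
and rho(k) = gamma(k) / gamma(0). Sigma^2 cancels.
  numerator   = (1)*(-0.703) + (-0.703)*(-0.094) = -0.636918.
  denominator = (1)^2 + (-0.703)^2 + (-0.094)^2 = 1.503045.
  rho(1) = -0.636918 / 1.503045 = -0.4238.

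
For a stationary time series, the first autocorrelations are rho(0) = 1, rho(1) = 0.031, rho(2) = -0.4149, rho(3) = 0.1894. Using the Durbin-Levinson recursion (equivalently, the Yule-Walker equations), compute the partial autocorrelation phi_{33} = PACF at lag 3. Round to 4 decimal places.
\phi_{33} = 0.2670

The PACF at lag k is phi_{kk}, the last component of the solution
to the Yule-Walker system G_k phi = r_k where
  (G_k)_{ij} = rho(|i - j|), (r_k)_i = rho(i), i,j = 1..k.
Equivalently, Durbin-Levinson gives phi_{kk} iteratively:
  phi_{11} = rho(1)
  phi_{kk} = [rho(k) - sum_{j=1..k-1} phi_{k-1,j} rho(k-j)]
            / [1 - sum_{j=1..k-1} phi_{k-1,j} rho(j)],
  phi_{k,j} = phi_{k-1,j} - phi_{kk} phi_{k-1,k-j},  j = 1..k-1.
Step k = 1:
  phi_11 = rho(1) = 0.031.
Step k = 2:
  phi_22 = [rho(2) - phi_11 rho(1)] / [1 - phi_11 rho(1)] = [-0.4149 - (0.031)(0.031)] / [1 - (0.031)(0.031)]
         = -0.415861 / 0.999039 = -0.416261.
  Update: phi_21 = phi_11 - phi_22 phi_11 = 0.031 - (-0.416261)(0.031) = 0.043904.
Step k = 3:
  phi_33 = [rho(3) - phi_21 rho(2) - phi_22 rho(1)] / [1 - phi_21 rho(1) - phi_22 rho(2)]
    numerator   = 0.1894 - (0.043904)(-0.4149) - (-0.416261)(0.031) = 0.2205199
    denominator = 1 - (0.043904)(0.031) - (-0.416261)(-0.4149) = 0.82593227
  phi_33 = 0.2205199 / 0.82593227 = 0.267.
Therefore phi_{33} = 0.2670.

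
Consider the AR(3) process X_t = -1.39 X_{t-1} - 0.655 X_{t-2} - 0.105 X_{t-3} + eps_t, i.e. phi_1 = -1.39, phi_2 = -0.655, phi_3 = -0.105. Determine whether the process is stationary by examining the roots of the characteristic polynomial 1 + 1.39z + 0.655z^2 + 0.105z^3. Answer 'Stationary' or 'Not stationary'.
\text{Stationary}

The AR(p) characteristic polynomial is P(z) = 1 + 1.39z + 0.655z^2 + 0.105z^3.
Stationarity requires all roots to lie outside the unit circle, i.e. |z| > 1 for every root.
Degree 3: look for a simple real root z0 first, then factor out (1 - z/z0) and solve the remaining quadratic.
Testing z0 = -2: P(-2) = 1 + (1.39)(-2) + (0.655)(-2)^2 + (0.105)(-2)^3
  = 1 + (-2.78) + (2.62) + (-0.84) = 0.  So z_0 = -2 is a root, |z_0| = 2.
Divide out the factor (1 + 0.5 z) = (1 - z/z0) (since 1/z0 = -0.5):
  P(z) = (1 + 0.5 z)(1 + (0.89) z + (0.21) z^2)
  [check: z-coef 0.89 - (-0.5) = 1.39; z^2-coef 0.21 - (-0.5)(0.89) = 0.655; z^3-coef -(-0.5)(0.21) = 0.105.]
Remaining roots from the quadratic factor 1 + (0.89) z + (0.21) z^2:
  Set 1 + (0.89) z + (0.21) z^2 = 0, i.e. a z^2 + b z + c = 0 with a = 0.21, b = 0.89, c = 1.
  Discriminant D = b^2 - 4ac = (0.89)^2 - 4*(0.21)*1 = 0.7921 - (0.84) = -0.0479.
  D < 0, so the roots are the complex-conjugate pair z = (-b +/- i sqrt(-D)) / (2a) = -2.119 +/- 0.5211i.
  For a conjugate pair |z|^2 = z * conj(z) = (product of roots) = c/a = 1/(0.21) = 4.761905, so |z| = sqrt(4.761905) = 2.1822 for both roots.
Moduli of all roots: 2.0000, 2.1822, 2.1822.
All moduli strictly greater than 1? Yes.
Verdict: Stationary.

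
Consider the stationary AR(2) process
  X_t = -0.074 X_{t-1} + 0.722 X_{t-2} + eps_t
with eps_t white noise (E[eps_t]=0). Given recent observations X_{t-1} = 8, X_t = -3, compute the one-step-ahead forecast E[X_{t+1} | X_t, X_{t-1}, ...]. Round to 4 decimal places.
E[X_{t+1} \mid \mathcal F_t] = 5.9980

For an AR(p) model X_t = c + sum_i phi_i X_{t-i} + eps_t, the
one-step-ahead conditional mean is
  E[X_{t+1} | X_t, ...] = c + sum_i phi_i X_{t+1-i}.
Substitute known values:
  E[X_{t+1} | ...] = (-0.074) * (-3) + (0.722) * (8)
                   = 5.9980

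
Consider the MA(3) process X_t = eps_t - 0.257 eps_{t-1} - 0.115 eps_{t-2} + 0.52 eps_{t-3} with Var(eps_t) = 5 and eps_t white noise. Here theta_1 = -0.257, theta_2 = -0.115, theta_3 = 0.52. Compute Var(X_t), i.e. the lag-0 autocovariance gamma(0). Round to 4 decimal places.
\gamma(0) = 6.7484

For an MA(q) process X_t = eps_t + sum_i theta_i eps_{t-i} with
Var(eps_t) = sigma^2, the variance is
  gamma(0) = sigma^2 * (1 + sum_i theta_i^2).
  sum_i theta_i^2 = (-0.257)^2 + (-0.115)^2 + (0.52)^2 = 0.066049 + 0.013225 + 0.2704 = 0.349674.
  gamma(0) = 5 * (1 + 0.349674) = 5 * 1.349674 = 6.74837, which rounds to 6.7484.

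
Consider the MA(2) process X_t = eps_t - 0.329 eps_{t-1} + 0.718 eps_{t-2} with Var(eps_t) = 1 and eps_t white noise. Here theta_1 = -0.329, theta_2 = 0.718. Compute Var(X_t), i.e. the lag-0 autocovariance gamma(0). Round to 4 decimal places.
\gamma(0) = 1.6238

For an MA(q) process X_t = eps_t + sum_i theta_i eps_{t-i} with
Var(eps_t) = sigma^2, the variance is
  gamma(0) = sigma^2 * (1 + sum_i theta_i^2).
  sum_i theta_i^2 = (-0.329)^2 + (0.718)^2 = 0.108241 + 0.515524 = 0.623765.
  gamma(0) = 1 * (1 + 0.623765) = 1 * 1.623765 = 1.623765, which rounds to 1.6238.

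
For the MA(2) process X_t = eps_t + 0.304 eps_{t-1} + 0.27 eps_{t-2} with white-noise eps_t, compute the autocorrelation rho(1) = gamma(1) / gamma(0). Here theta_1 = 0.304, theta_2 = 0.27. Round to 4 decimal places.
\rho(1) = 0.3313

For an MA(q) process with theta_0 = 1, the autocovariance is
  gamma(k) = sigma^2 * sum_{i=0..q-k} theta_i * theta_{i+k},
and rho(k) = gamma(k) / gamma(0). Sigma^2 cancels.
  numerator   = (1)*(0.304) + (0.304)*(0.27) = 0.38608.
  denominator = (1)^2 + (0.304)^2 + (0.27)^2 = 1.165316.
  rho(1) = 0.38608 / 1.165316 = 0.3313.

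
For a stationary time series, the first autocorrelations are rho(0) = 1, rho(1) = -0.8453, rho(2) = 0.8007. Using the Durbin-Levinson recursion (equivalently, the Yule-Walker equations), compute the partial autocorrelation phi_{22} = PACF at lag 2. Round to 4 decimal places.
\phi_{22} = 0.3018

The PACF at lag k is phi_{kk}, the last component of the solution
to the Yule-Walker system G_k phi = r_k where
  (G_k)_{ij} = rho(|i - j|), (r_k)_i = rho(i), i,j = 1..k.
Equivalently, Durbin-Levinson gives phi_{kk} iteratively:
  phi_{11} = rho(1)
  phi_{kk} = [rho(k) - sum_{j=1..k-1} phi_{k-1,j} rho(k-j)]
            / [1 - sum_{j=1..k-1} phi_{k-1,j} rho(j)],
  phi_{k,j} = phi_{k-1,j} - phi_{kk} phi_{k-1,k-j},  j = 1..k-1.
Step k = 1:
  phi_11 = rho(1) = -0.8453.
Step k = 2:
  phi_22 = [rho(2) - phi_11 rho(1)] / [1 - phi_11 rho(1)] = [0.8007 - (-0.8453)(-0.8453)] / [1 - (-0.8453)(-0.8453)]
         = 0.08616791 / 0.28546791 = 0.3018.
Therefore phi_{22} = 0.3018.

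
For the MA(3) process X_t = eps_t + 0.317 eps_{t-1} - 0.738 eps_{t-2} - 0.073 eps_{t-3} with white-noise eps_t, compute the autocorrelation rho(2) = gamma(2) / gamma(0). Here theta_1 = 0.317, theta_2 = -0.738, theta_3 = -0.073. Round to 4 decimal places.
\rho(2) = -0.4612

For an MA(q) process with theta_0 = 1, the autocovariance is
  gamma(k) = sigma^2 * sum_{i=0..q-k} theta_i * theta_{i+k},
and rho(k) = gamma(k) / gamma(0). Sigma^2 cancels.
  numerator   = (1)*(-0.738) + (0.317)*(-0.073) = -0.761141.
  denominator = (1)^2 + (0.317)^2 + (-0.738)^2 + (-0.073)^2 = 1.650462.
  rho(2) = -0.761141 / 1.650462 = -0.4612.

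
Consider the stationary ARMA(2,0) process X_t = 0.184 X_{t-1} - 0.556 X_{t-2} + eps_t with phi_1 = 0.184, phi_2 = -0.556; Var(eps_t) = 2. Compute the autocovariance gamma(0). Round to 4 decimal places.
\gamma(0) = 2.9360

Multiply the model equation by X_{t-k} and take expectations. With theta_0 = psi_0 = 1 and psi_j the MA(infinity) weights, this gives
  gamma(k) - sum_i phi_i gamma(k-i) = c_k,
  c_k = sigma^2 * sum_{j=k..q} theta_j psi_{j-k}   (c_k = 0 for k > q),
using gamma(-m) = gamma(m).
Pure AR (q = 0): c_0 = sigma^2 = 2, c_k = 0 for k >= 1.
Equations for k = 0, 1, 2 (AR order 2, c_2 = 0):
  (E0) gamma(0) = phi_1 gamma(1) + phi_2 gamma(2) + c_0
  (E1) gamma(1) = phi_1 gamma(0) + phi_2 gamma(1) + c_1
  (E2) gamma(2) = phi_1 gamma(1) + phi_2 gamma(0)
From (E1): gamma(1) = A gamma(0) + B with
  A = phi_1 / (1 - phi_2) = 0.184 / 1.556 = 0.118252,   B = c_1 / (1 - phi_2) = 0 / 1.556 = 0.
Insert (E2) into (E0): gamma(0) (1 - phi_2^2) = phi_1 (1 + phi_2) gamma(1) + c_0.
  phi_1 (1 + phi_2) = (0.184)(0.444) = 0.081696,   1 - phi_2^2 = 0.690864.
Replace gamma(1) by A gamma(0) + B and collect gamma(0):
  gamma(0) [0.690864 - (0.081696)(0.118252)] = c_0 = 2
  gamma(0) * 0.681203 = 2
  gamma(0) = 2 / 0.681203 = 2.935981.
Therefore gamma(0) = 2.9360 (to 4 decimal places).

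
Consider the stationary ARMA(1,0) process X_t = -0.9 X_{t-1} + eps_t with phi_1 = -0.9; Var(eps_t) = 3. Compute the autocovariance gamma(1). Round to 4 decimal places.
\gamma(1) = -14.2105

Multiply the model equation by X_{t-k} and take expectations. With theta_0 = psi_0 = 1 and psi_j the MA(infinity) weights, this gives
  gamma(k) - sum_i phi_i gamma(k-i) = c_k,
  c_k = sigma^2 * sum_{j=k..q} theta_j psi_{j-k}   (c_k = 0 for k > q),
using gamma(-m) = gamma(m).
Pure AR (q = 0): c_0 = sigma^2 = 3, c_k = 0 for k >= 1.
Equations for k = 0 and k = 1 (AR order 1):
  gamma(0) = phi_1 gamma(1) + c_0
  gamma(1) = phi_1 gamma(0) + c_1
Substituting the second into the first: gamma(0) (1 - phi_1^2) = c_0 + phi_1 c_1, so
  gamma(0) = c_0 / (1 - phi_1^2) = 3 / (1 - (-0.9)^2) = 3 / 0.19 = 15.789474.
  gamma(1) = phi_1 gamma(0) = (-0.9)(15.789474) = -14.210526.
Therefore gamma(1) = -14.2105 (to 4 decimal places).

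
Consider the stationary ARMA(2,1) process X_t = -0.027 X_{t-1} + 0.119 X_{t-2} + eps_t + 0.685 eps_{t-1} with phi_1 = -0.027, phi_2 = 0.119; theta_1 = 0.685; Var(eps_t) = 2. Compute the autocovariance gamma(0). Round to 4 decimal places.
\gamma(0) = 2.8982

Multiply the model equation by X_{t-k} and take expectations. With theta_0 = psi_0 = 1 and psi_j the MA(infinity) weights, this gives
  gamma(k) - sum_i phi_i gamma(k-i) = c_k,
  c_k = sigma^2 * sum_{j=k..q} theta_j psi_{j-k}   (c_k = 0 for k > q),
using gamma(-m) = gamma(m).
psi-weights needed (psi_j = theta_j + sum_i phi_i psi_{j-i}):
  psi_1 = theta_1 + phi_1 = 0.685 + (-0.027) = 0.658
Right-hand sides:
  c_0 = sigma^2 (1 + theta_1 psi_1) = 2 * (1 + (0.685)(0.658)) = 2 * 1.45073 = 2.90146
  c_1 = sigma^2 theta_1 = 2 * (0.685) = 1.37
  c_2 = 0
Equations for k = 0, 1, 2 (AR order 2, c_2 = 0):
  (E0) gamma(0) = phi_1 gamma(1) + phi_2 gamma(2) + c_0
  (E1) gamma(1) = phi_1 gamma(0) + phi_2 gamma(1) + c_1
  (E2) gamma(2) = phi_1 gamma(1) + phi_2 gamma(0)
From (E1): gamma(1) = A gamma(0) + B with
  A = phi_1 / (1 - phi_2) = -0.027 / 0.881 = -0.030647,   B = c_1 / (1 - phi_2) = 1.37 / 0.881 = 1.555051.
Insert (E2) into (E0): gamma(0) (1 - phi_2^2) = phi_1 (1 + phi_2) gamma(1) + c_0.
  phi_1 (1 + phi_2) = (-0.027)(1.119) = -0.030213,   1 - phi_2^2 = 0.985839.
Replace gamma(1) by A gamma(0) + B and collect gamma(0):
  gamma(0) [0.985839 - (-0.030213)(-0.030647)] = (-0.030213)(1.555051) + 2.90146
  gamma(0) * 0.984913 = 2.854477
  gamma(0) = 2.854477 / 0.984913 = 2.898202.
Therefore gamma(0) = 2.8982 (to 4 decimal places).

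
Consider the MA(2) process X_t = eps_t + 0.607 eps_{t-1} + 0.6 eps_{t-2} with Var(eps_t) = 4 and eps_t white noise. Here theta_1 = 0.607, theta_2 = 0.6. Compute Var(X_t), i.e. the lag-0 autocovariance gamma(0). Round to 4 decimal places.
\gamma(0) = 6.9138

For an MA(q) process X_t = eps_t + sum_i theta_i eps_{t-i} with
Var(eps_t) = sigma^2, the variance is
  gamma(0) = sigma^2 * (1 + sum_i theta_i^2).
  sum_i theta_i^2 = (0.607)^2 + (0.6)^2 = 0.368449 + 0.36 = 0.728449.
  gamma(0) = 4 * (1 + 0.728449) = 4 * 1.728449 = 6.913796, which rounds to 6.9138.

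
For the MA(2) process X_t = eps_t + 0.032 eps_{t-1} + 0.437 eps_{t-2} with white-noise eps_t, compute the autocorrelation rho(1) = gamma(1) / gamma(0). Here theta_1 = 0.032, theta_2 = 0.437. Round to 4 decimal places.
\rho(1) = 0.0386

For an MA(q) process with theta_0 = 1, the autocovariance is
  gamma(k) = sigma^2 * sum_{i=0..q-k} theta_i * theta_{i+k},
and rho(k) = gamma(k) / gamma(0). Sigma^2 cancels.
  numerator   = (1)*(0.032) + (0.032)*(0.437) = 0.045984.
  denominator = (1)^2 + (0.032)^2 + (0.437)^2 = 1.191993.
  rho(1) = 0.045984 / 1.191993 = 0.0386.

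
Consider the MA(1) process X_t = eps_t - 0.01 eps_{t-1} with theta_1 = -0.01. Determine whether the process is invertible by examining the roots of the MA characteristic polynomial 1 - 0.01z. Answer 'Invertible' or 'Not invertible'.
\text{Invertible}

The MA(q) characteristic polynomial is P(z) = 1 - 0.01z.
Invertibility requires all roots to lie outside the unit circle, i.e. |z| > 1 for every root.
This is linear in z: 1 + (-0.01) z = 0  =>  z = -1/(-0.01) = 100,  |z| = 100.
Moduli of all roots: 100.0000.
All moduli strictly greater than 1? Yes.
Verdict: Invertible.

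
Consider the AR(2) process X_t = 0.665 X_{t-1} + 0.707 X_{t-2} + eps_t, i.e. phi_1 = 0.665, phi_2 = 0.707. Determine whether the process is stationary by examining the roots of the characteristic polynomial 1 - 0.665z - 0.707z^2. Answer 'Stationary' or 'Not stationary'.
\text{Not stationary}

The AR(p) characteristic polynomial is P(z) = 1 - 0.665z - 0.707z^2.
Stationarity requires all roots to lie outside the unit circle, i.e. |z| > 1 for every root.
Set 1 + (-0.665) z + (-0.707) z^2 = 0, i.e. a z^2 + b z + c = 0 with a = -0.707, b = -0.665, c = 1.
Discriminant D = b^2 - 4ac = (-0.665)^2 - 4*(-0.707)*1 = 0.442225 - (-2.828) = 3.270225.
D >= 0, so the roots are real: z = (-b +/- sqrt(D)) / (2a) = (0.665 +/- 1.808376) / (-1.414).
  z_1 = (0.665 + 1.808376) / (-1.414) = -1.7492,   |z_1| = 1.7492.
  z_2 = (0.665 - 1.808376) / (-1.414) = 0.8086,   |z_2| = 0.8086.
Moduli of all roots: 1.7492, 0.8086.
All moduli strictly greater than 1? No.
Verdict: Not stationary.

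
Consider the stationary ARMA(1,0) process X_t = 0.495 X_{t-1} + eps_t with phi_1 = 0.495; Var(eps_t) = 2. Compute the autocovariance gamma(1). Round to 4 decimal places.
\gamma(1) = 1.3113

Multiply the model equation by X_{t-k} and take expectations. With theta_0 = psi_0 = 1 and psi_j the MA(infinity) weights, this gives
  gamma(k) - sum_i phi_i gamma(k-i) = c_k,
  c_k = sigma^2 * sum_{j=k..q} theta_j psi_{j-k}   (c_k = 0 for k > q),
using gamma(-m) = gamma(m).
Pure AR (q = 0): c_0 = sigma^2 = 2, c_k = 0 for k >= 1.
Equations for k = 0 and k = 1 (AR order 1):
  gamma(0) = phi_1 gamma(1) + c_0
  gamma(1) = phi_1 gamma(0) + c_1
Substituting the second into the first: gamma(0) (1 - phi_1^2) = c_0 + phi_1 c_1, so
  gamma(0) = c_0 / (1 - phi_1^2) = 2 / (1 - (0.495)^2) = 2 / 0.754975 = 2.649094.
  gamma(1) = phi_1 gamma(0) = (0.495)(2.649094) = 1.311302.
Therefore gamma(1) = 1.3113 (to 4 decimal places).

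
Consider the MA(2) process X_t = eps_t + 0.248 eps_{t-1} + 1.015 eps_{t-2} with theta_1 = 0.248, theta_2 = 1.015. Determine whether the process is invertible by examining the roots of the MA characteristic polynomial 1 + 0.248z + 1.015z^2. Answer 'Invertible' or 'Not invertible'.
\text{Not invertible}

The MA(q) characteristic polynomial is P(z) = 1 + 0.248z + 1.015z^2.
Invertibility requires all roots to lie outside the unit circle, i.e. |z| > 1 for every root.
Set 1 + (0.248) z + (1.015) z^2 = 0, i.e. a z^2 + b z + c = 0 with a = 1.015, b = 0.248, c = 1.
Discriminant D = b^2 - 4ac = (0.248)^2 - 4*(1.015)*1 = 0.061504 - (4.06) = -3.998496.
D < 0, so the roots are the complex-conjugate pair z = (-b +/- i sqrt(-D)) / (2a) = -0.1222 +/- 0.985i.
For a conjugate pair |z|^2 = z * conj(z) = (product of roots) = c/a = 1/(1.015) = 0.985222, so |z| = sqrt(0.985222) = 0.9926 for both roots.
Moduli of all roots: 0.9926, 0.9926.
All moduli strictly greater than 1? No.
Verdict: Not invertible.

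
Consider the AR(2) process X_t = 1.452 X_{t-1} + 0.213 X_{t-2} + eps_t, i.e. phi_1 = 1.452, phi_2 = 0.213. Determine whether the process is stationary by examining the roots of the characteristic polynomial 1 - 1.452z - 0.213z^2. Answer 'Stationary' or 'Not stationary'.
\text{Not stationary}

The AR(p) characteristic polynomial is P(z) = 1 - 1.452z - 0.213z^2.
Stationarity requires all roots to lie outside the unit circle, i.e. |z| > 1 for every root.
Set 1 + (-1.452) z + (-0.213) z^2 = 0, i.e. a z^2 + b z + c = 0 with a = -0.213, b = -1.452, c = 1.
Discriminant D = b^2 - 4ac = (-1.452)^2 - 4*(-0.213)*1 = 2.108304 - (-0.852) = 2.960304.
D >= 0, so the roots are real: z = (-b +/- sqrt(D)) / (2a) = (1.452 +/- 1.720553) / (-0.426).
  z_1 = (1.452 + 1.720553) / (-0.426) = -7.4473,   |z_1| = 7.4473.
  z_2 = (1.452 - 1.720553) / (-0.426) = 0.6304,   |z_2| = 0.6304.
Moduli of all roots: 7.4473, 0.6304.
All moduli strictly greater than 1? No.
Verdict: Not stationary.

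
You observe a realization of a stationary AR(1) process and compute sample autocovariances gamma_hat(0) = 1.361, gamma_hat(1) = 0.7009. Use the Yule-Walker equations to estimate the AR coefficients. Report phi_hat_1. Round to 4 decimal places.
\hat\phi_{1} = 0.5150

The Yule-Walker equations for an AR(p) process read, in matrix form,
  Gamma_p phi = r_p,   with   (Gamma_p)_{ij} = gamma(|i - j|),
                       (r_p)_i = gamma(i),   i,j = 1..p.
Substitute the sample gammas (Toeplitz matrix and right-hand side of size 1):
  Gamma_p = [[1.361]]
  r_p     = [0.7009]
With p = 1 this is the single equation gamma(0) phi_1 = gamma(1):
  phi_hat_1 = gamma(1) / gamma(0) = 0.7009 / 1.361 = 0.5150.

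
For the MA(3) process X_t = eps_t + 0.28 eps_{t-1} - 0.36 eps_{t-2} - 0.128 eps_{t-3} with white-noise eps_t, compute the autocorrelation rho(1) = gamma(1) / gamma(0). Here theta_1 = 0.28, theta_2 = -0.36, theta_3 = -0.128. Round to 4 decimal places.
\rho(1) = 0.1840

For an MA(q) process with theta_0 = 1, the autocovariance is
  gamma(k) = sigma^2 * sum_{i=0..q-k} theta_i * theta_{i+k},
and rho(k) = gamma(k) / gamma(0). Sigma^2 cancels.
  numerator   = (1)*(0.28) + (0.28)*(-0.36) + (-0.36)*(-0.128) = 0.22528.
  denominator = (1)^2 + (0.28)^2 + (-0.36)^2 + (-0.128)^2 = 1.224384.
  rho(1) = 0.22528 / 1.224384 = 0.1840.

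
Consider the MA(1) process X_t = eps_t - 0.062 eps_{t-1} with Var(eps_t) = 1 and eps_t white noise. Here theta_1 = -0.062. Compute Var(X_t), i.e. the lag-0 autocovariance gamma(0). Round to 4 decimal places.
\gamma(0) = 1.0038

For an MA(q) process X_t = eps_t + sum_i theta_i eps_{t-i} with
Var(eps_t) = sigma^2, the variance is
  gamma(0) = sigma^2 * (1 + sum_i theta_i^2).
  sum_i theta_i^2 = (-0.062)^2 = 0.003844.
  gamma(0) = 1 * (1 + 0.003844) = 1 * 1.003844 = 1.003844, which rounds to 1.0038.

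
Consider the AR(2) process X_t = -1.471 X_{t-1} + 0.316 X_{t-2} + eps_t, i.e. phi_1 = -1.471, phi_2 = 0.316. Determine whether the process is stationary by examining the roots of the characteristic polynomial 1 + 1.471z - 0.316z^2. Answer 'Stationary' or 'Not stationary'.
\text{Not stationary}

The AR(p) characteristic polynomial is P(z) = 1 + 1.471z - 0.316z^2.
Stationarity requires all roots to lie outside the unit circle, i.e. |z| > 1 for every root.
Set 1 + (1.471) z + (-0.316) z^2 = 0, i.e. a z^2 + b z + c = 0 with a = -0.316, b = 1.471, c = 1.
Discriminant D = b^2 - 4ac = (1.471)^2 - 4*(-0.316)*1 = 2.163841 - (-1.264) = 3.427841.
D >= 0, so the roots are real: z = (-b +/- sqrt(D)) / (2a) = (-1.471 +/- 1.851443) / (-0.632).
  z_1 = (-1.471 + 1.851443) / (-0.632) = -0.602,   |z_1| = 0.602.
  z_2 = (-1.471 - 1.851443) / (-0.632) = 5.257,   |z_2| = 5.257.
Moduli of all roots: 0.6020, 5.2570.
All moduli strictly greater than 1? No.
Verdict: Not stationary.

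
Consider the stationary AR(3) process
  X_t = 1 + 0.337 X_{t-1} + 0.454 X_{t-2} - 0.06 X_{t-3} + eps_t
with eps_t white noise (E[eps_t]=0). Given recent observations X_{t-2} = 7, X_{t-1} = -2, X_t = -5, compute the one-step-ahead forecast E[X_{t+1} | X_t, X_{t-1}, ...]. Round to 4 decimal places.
E[X_{t+1} \mid \mathcal F_t] = -2.0130

For an AR(p) model X_t = c + sum_i phi_i X_{t-i} + eps_t, the
one-step-ahead conditional mean is
  E[X_{t+1} | X_t, ...] = c + sum_i phi_i X_{t+1-i}.
Substitute known values:
  E[X_{t+1} | ...] = 1 + (0.337) * (-5) + (0.454) * (-2) + (-0.06) * (7)
                   = -2.0130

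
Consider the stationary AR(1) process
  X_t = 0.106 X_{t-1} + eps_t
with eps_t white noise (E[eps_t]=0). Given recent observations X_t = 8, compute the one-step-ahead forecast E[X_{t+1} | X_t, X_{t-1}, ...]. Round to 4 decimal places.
E[X_{t+1} \mid \mathcal F_t] = 0.8480

For an AR(p) model X_t = c + sum_i phi_i X_{t-i} + eps_t, the
one-step-ahead conditional mean is
  E[X_{t+1} | X_t, ...] = c + sum_i phi_i X_{t+1-i}.
Substitute known values:
  E[X_{t+1} | ...] = (0.106) * (8)
                   = 0.8480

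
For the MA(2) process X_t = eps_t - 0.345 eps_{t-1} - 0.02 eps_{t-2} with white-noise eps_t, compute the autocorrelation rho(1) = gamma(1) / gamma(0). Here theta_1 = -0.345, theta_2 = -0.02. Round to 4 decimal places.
\rho(1) = -0.3020

For an MA(q) process with theta_0 = 1, the autocovariance is
  gamma(k) = sigma^2 * sum_{i=0..q-k} theta_i * theta_{i+k},
and rho(k) = gamma(k) / gamma(0). Sigma^2 cancels.
  numerator   = (1)*(-0.345) + (-0.345)*(-0.02) = -0.3381.
  denominator = (1)^2 + (-0.345)^2 + (-0.02)^2 = 1.119425.
  rho(1) = -0.3381 / 1.119425 = -0.3020.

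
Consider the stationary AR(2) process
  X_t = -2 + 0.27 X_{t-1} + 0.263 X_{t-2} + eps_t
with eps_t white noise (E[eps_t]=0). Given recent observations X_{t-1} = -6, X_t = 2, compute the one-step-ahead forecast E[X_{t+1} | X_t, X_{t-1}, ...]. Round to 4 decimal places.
E[X_{t+1} \mid \mathcal F_t] = -3.0380

For an AR(p) model X_t = c + sum_i phi_i X_{t-i} + eps_t, the
one-step-ahead conditional mean is
  E[X_{t+1} | X_t, ...] = c + sum_i phi_i X_{t+1-i}.
Substitute known values:
  E[X_{t+1} | ...] = -2 + (0.27) * (2) + (0.263) * (-6)
                   = -3.0380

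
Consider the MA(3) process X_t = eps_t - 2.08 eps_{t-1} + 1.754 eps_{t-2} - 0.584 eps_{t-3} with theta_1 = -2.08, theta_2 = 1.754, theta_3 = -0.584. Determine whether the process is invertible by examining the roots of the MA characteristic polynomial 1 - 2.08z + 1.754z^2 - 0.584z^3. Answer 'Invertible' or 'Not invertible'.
\text{Invertible}

The MA(q) characteristic polynomial is P(z) = 1 - 2.08z + 1.754z^2 - 0.584z^3.
Invertibility requires all roots to lie outside the unit circle, i.e. |z| > 1 for every root.
Degree 3: look for a simple real root z0 first, then factor out (1 - z/z0) and solve the remaining quadratic.
Testing z0 = 1.25: P(1.25) = 1 + (-2.08)(1.25) + (1.754)(1.25)^2 + (-0.584)(1.25)^3
  = 1 + (-2.6) + (2.740625) + (-1.140625) = 0.  So z_0 = 1.25 is a root, |z_0| = 1.25.
Divide out the factor (1 - 0.8 z) = (1 - z/z0) (since 1/z0 = 0.8):
  P(z) = (1 - 0.8 z)(1 + (-1.28) z + (0.73) z^2)
  [check: z-coef -1.28 - (0.8) = -2.08; z^2-coef 0.73 - (0.8)(-1.28) = 1.754; z^3-coef -(0.8)(0.73) = -0.584.]
Remaining roots from the quadratic factor 1 + (-1.28) z + (0.73) z^2:
  Set 1 + (-1.28) z + (0.73) z^2 = 0, i.e. a z^2 + b z + c = 0 with a = 0.73, b = -1.28, c = 1.
  Discriminant D = b^2 - 4ac = (-1.28)^2 - 4*(0.73)*1 = 1.6384 - (2.92) = -1.2816.
  D < 0, so the roots are the complex-conjugate pair z = (-b +/- i sqrt(-D)) / (2a) = 0.8767 +/- 0.7754i.
  For a conjugate pair |z|^2 = z * conj(z) = (product of roots) = c/a = 1/(0.73) = 1.369863, so |z| = sqrt(1.369863) = 1.1704 for both roots.
Moduli of all roots: 1.2500, 1.1704, 1.1704.
All moduli strictly greater than 1? Yes.
Verdict: Invertible.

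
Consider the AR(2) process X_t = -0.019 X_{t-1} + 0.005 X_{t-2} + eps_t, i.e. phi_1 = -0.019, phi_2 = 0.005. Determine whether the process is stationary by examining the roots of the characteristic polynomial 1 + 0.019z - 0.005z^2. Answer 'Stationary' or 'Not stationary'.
\text{Stationary}

The AR(p) characteristic polynomial is P(z) = 1 + 0.019z - 0.005z^2.
Stationarity requires all roots to lie outside the unit circle, i.e. |z| > 1 for every root.
Set 1 + (0.019) z + (-0.005) z^2 = 0, i.e. a z^2 + b z + c = 0 with a = -0.005, b = 0.019, c = 1.
Discriminant D = b^2 - 4ac = (0.019)^2 - 4*(-0.005)*1 = 0.000361 - (-0.02) = 0.020361.
D >= 0, so the roots are real: z = (-b +/- sqrt(D)) / (2a) = (-0.019 +/- 0.142692) / (-0.01).
  z_1 = (-0.019 + 0.142692) / (-0.01) = -12.3692,   |z_1| = 12.3692.
  z_2 = (-0.019 - 0.142692) / (-0.01) = 16.1692,   |z_2| = 16.1692.
Moduli of all roots: 12.3692, 16.1692.
All moduli strictly greater than 1? Yes.
Verdict: Stationary.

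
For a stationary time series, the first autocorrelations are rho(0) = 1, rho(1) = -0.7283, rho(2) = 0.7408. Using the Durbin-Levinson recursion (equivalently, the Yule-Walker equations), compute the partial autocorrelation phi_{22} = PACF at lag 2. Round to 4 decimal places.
\phi_{22} = 0.4480

The PACF at lag k is phi_{kk}, the last component of the solution
to the Yule-Walker system G_k phi = r_k where
  (G_k)_{ij} = rho(|i - j|), (r_k)_i = rho(i), i,j = 1..k.
Equivalently, Durbin-Levinson gives phi_{kk} iteratively:
  phi_{11} = rho(1)
  phi_{kk} = [rho(k) - sum_{j=1..k-1} phi_{k-1,j} rho(k-j)]
            / [1 - sum_{j=1..k-1} phi_{k-1,j} rho(j)],
  phi_{k,j} = phi_{k-1,j} - phi_{kk} phi_{k-1,k-j},  j = 1..k-1.
Step k = 1:
  phi_11 = rho(1) = -0.7283.
Step k = 2:
  phi_22 = [rho(2) - phi_11 rho(1)] / [1 - phi_11 rho(1)] = [0.7408 - (-0.7283)(-0.7283)] / [1 - (-0.7283)(-0.7283)]
         = 0.21037911 / 0.46957911 = 0.448.
Therefore phi_{22} = 0.4480.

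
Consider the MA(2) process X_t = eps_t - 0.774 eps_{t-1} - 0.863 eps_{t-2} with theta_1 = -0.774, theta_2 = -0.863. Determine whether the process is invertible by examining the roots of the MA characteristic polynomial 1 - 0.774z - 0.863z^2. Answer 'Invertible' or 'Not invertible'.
\text{Not invertible}

The MA(q) characteristic polynomial is P(z) = 1 - 0.774z - 0.863z^2.
Invertibility requires all roots to lie outside the unit circle, i.e. |z| > 1 for every root.
Set 1 + (-0.774) z + (-0.863) z^2 = 0, i.e. a z^2 + b z + c = 0 with a = -0.863, b = -0.774, c = 1.
Discriminant D = b^2 - 4ac = (-0.774)^2 - 4*(-0.863)*1 = 0.599076 - (-3.452) = 4.051076.
D >= 0, so the roots are real: z = (-b +/- sqrt(D)) / (2a) = (0.774 +/- 2.012728) / (-1.726).
  z_1 = (0.774 + 2.012728) / (-1.726) = -1.6146,   |z_1| = 1.6146.
  z_2 = (0.774 - 2.012728) / (-1.726) = 0.7177,   |z_2| = 0.7177.
Moduli of all roots: 1.6146, 0.7177.
All moduli strictly greater than 1? No.
Verdict: Not invertible.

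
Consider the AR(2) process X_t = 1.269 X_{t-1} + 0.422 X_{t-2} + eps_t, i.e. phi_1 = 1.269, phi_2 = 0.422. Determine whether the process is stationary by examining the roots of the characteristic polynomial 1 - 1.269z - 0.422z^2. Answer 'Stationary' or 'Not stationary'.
\text{Not stationary}

The AR(p) characteristic polynomial is P(z) = 1 - 1.269z - 0.422z^2.
Stationarity requires all roots to lie outside the unit circle, i.e. |z| > 1 for every root.
Set 1 + (-1.269) z + (-0.422) z^2 = 0, i.e. a z^2 + b z + c = 0 with a = -0.422, b = -1.269, c = 1.
Discriminant D = b^2 - 4ac = (-1.269)^2 - 4*(-0.422)*1 = 1.610361 - (-1.688) = 3.298361.
D >= 0, so the roots are real: z = (-b +/- sqrt(D)) / (2a) = (1.269 +/- 1.816139) / (-0.844).
  z_1 = (1.269 + 1.816139) / (-0.844) = -3.6554,   |z_1| = 3.6554.
  z_2 = (1.269 - 1.816139) / (-0.844) = 0.6483,   |z_2| = 0.6483.
Moduli of all roots: 3.6554, 0.6483.
All moduli strictly greater than 1? No.
Verdict: Not stationary.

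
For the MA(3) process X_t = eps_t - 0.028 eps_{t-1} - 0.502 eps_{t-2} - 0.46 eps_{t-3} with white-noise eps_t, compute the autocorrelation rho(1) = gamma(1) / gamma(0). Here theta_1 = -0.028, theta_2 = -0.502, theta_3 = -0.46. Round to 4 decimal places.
\rho(1) = 0.1482

For an MA(q) process with theta_0 = 1, the autocovariance is
  gamma(k) = sigma^2 * sum_{i=0..q-k} theta_i * theta_{i+k},
and rho(k) = gamma(k) / gamma(0). Sigma^2 cancels.
  numerator   = (1)*(-0.028) + (-0.028)*(-0.502) + (-0.502)*(-0.46) = 0.216976.
  denominator = (1)^2 + (-0.028)^2 + (-0.502)^2 + (-0.46)^2 = 1.464388.
  rho(1) = 0.216976 / 1.464388 = 0.1482.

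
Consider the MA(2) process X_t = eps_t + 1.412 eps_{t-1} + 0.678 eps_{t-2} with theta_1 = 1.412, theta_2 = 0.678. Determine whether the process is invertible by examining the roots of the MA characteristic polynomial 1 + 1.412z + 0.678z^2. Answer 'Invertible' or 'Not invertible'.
\text{Invertible}

The MA(q) characteristic polynomial is P(z) = 1 + 1.412z + 0.678z^2.
Invertibility requires all roots to lie outside the unit circle, i.e. |z| > 1 for every root.
Set 1 + (1.412) z + (0.678) z^2 = 0, i.e. a z^2 + b z + c = 0 with a = 0.678, b = 1.412, c = 1.
Discriminant D = b^2 - 4ac = (1.412)^2 - 4*(0.678)*1 = 1.993744 - (2.712) = -0.718256.
D < 0, so the roots are the complex-conjugate pair z = (-b +/- i sqrt(-D)) / (2a) = -1.0413 +/- 0.625i.
For a conjugate pair |z|^2 = z * conj(z) = (product of roots) = c/a = 1/(0.678) = 1.474926, so |z| = sqrt(1.474926) = 1.2145 for both roots.
Moduli of all roots: 1.2145, 1.2145.
All moduli strictly greater than 1? Yes.
Verdict: Invertible.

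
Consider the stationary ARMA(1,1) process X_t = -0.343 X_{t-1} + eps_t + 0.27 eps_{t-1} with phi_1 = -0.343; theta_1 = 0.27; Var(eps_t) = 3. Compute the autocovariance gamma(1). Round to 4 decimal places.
\gamma(1) = -0.2252

Multiply the model equation by X_{t-k} and take expectations. With theta_0 = psi_0 = 1 and psi_j the MA(infinity) weights, this gives
  gamma(k) - sum_i phi_i gamma(k-i) = c_k,
  c_k = sigma^2 * sum_{j=k..q} theta_j psi_{j-k}   (c_k = 0 for k > q),
using gamma(-m) = gamma(m).
psi-weights needed (psi_j = theta_j + sum_i phi_i psi_{j-i}):
  psi_1 = theta_1 + phi_1 = 0.27 + (-0.343) = -0.073
Right-hand sides:
  c_0 = sigma^2 (1 + theta_1 psi_1) = 3 * (1 + (0.27)(-0.073)) = 3 * 0.98029 = 2.94087
  c_1 = sigma^2 theta_1 = 3 * (0.27) = 0.81
  c_2 = 0
Equations for k = 0 and k = 1 (AR order 1):
  gamma(0) = phi_1 gamma(1) + c_0
  gamma(1) = phi_1 gamma(0) + c_1
Substituting the second into the first: gamma(0) (1 - phi_1^2) = c_0 + phi_1 c_1, so
  gamma(0) = (c_0 + phi_1 c_1) / (1 - phi_1^2) = (2.94087 + (-0.343)(0.81)) / (1 - (-0.343)^2) = 2.66304 / 0.882351 = 3.018119.
  gamma(1) = phi_1 gamma(0) + c_1 = (-0.343)(3.018119) + (0.81) = -0.225215.
Therefore gamma(1) = -0.2252 (to 4 decimal places).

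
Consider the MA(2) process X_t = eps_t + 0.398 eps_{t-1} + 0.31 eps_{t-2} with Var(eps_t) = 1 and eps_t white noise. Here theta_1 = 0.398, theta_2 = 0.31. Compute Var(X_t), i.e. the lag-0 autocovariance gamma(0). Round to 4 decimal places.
\gamma(0) = 1.2545

For an MA(q) process X_t = eps_t + sum_i theta_i eps_{t-i} with
Var(eps_t) = sigma^2, the variance is
  gamma(0) = sigma^2 * (1 + sum_i theta_i^2).
  sum_i theta_i^2 = (0.398)^2 + (0.31)^2 = 0.158404 + 0.0961 = 0.254504.
  gamma(0) = 1 * (1 + 0.254504) = 1 * 1.254504 = 1.254504, which rounds to 1.2545.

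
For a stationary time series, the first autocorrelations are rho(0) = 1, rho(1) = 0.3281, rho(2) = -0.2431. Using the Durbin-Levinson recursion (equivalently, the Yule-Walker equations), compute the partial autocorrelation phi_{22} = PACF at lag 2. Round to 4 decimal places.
\phi_{22} = -0.3931

The PACF at lag k is phi_{kk}, the last component of the solution
to the Yule-Walker system G_k phi = r_k where
  (G_k)_{ij} = rho(|i - j|), (r_k)_i = rho(i), i,j = 1..k.
Equivalently, Durbin-Levinson gives phi_{kk} iteratively:
  phi_{11} = rho(1)
  phi_{kk} = [rho(k) - sum_{j=1..k-1} phi_{k-1,j} rho(k-j)]
            / [1 - sum_{j=1..k-1} phi_{k-1,j} rho(j)],
  phi_{k,j} = phi_{k-1,j} - phi_{kk} phi_{k-1,k-j},  j = 1..k-1.
Step k = 1:
  phi_11 = rho(1) = 0.3281.
Step k = 2:
  phi_22 = [rho(2) - phi_11 rho(1)] / [1 - phi_11 rho(1)] = [-0.2431 - (0.3281)(0.3281)] / [1 - (0.3281)(0.3281)]
         = -0.35074961 / 0.89235039 = -0.3931.
Therefore phi_{22} = -0.3931.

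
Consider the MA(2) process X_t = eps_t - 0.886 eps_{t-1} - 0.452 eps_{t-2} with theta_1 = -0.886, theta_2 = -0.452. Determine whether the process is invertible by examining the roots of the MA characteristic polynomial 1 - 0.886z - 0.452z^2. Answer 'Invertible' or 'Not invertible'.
\text{Not invertible}

The MA(q) characteristic polynomial is P(z) = 1 - 0.886z - 0.452z^2.
Invertibility requires all roots to lie outside the unit circle, i.e. |z| > 1 for every root.
Set 1 + (-0.886) z + (-0.452) z^2 = 0, i.e. a z^2 + b z + c = 0 with a = -0.452, b = -0.886, c = 1.
Discriminant D = b^2 - 4ac = (-0.886)^2 - 4*(-0.452)*1 = 0.784996 - (-1.808) = 2.592996.
D >= 0, so the roots are real: z = (-b +/- sqrt(D)) / (2a) = (0.886 +/- 1.610278) / (-0.904).
  z_1 = (0.886 + 1.610278) / (-0.904) = -2.7614,   |z_1| = 2.7614.
  z_2 = (0.886 - 1.610278) / (-0.904) = 0.8012,   |z_2| = 0.8012.
Moduli of all roots: 2.7614, 0.8012.
All moduli strictly greater than 1? No.
Verdict: Not invertible.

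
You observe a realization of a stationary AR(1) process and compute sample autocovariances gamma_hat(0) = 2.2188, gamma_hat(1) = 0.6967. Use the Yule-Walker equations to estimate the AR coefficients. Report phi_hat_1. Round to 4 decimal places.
\hat\phi_{1} = 0.3140

The Yule-Walker equations for an AR(p) process read, in matrix form,
  Gamma_p phi = r_p,   with   (Gamma_p)_{ij} = gamma(|i - j|),
                       (r_p)_i = gamma(i),   i,j = 1..p.
Substitute the sample gammas (Toeplitz matrix and right-hand side of size 1):
  Gamma_p = [[2.2188]]
  r_p     = [0.6967]
With p = 1 this is the single equation gamma(0) phi_1 = gamma(1):
  phi_hat_1 = gamma(1) / gamma(0) = 0.6967 / 2.2188 = 0.3140.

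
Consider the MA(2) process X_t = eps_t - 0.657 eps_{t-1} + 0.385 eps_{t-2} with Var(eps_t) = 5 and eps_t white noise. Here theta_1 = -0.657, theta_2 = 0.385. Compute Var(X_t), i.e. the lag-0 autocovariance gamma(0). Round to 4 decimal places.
\gamma(0) = 7.8994

For an MA(q) process X_t = eps_t + sum_i theta_i eps_{t-i} with
Var(eps_t) = sigma^2, the variance is
  gamma(0) = sigma^2 * (1 + sum_i theta_i^2).
  sum_i theta_i^2 = (-0.657)^2 + (0.385)^2 = 0.431649 + 0.148225 = 0.579874.
  gamma(0) = 5 * (1 + 0.579874) = 5 * 1.579874 = 7.89937, which rounds to 7.8994.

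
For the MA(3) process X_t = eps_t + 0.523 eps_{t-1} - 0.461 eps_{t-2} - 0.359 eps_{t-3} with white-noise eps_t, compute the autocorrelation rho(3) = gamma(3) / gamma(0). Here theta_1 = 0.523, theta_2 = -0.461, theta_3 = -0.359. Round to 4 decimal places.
\rho(3) = -0.2223

For an MA(q) process with theta_0 = 1, the autocovariance is
  gamma(k) = sigma^2 * sum_{i=0..q-k} theta_i * theta_{i+k},
and rho(k) = gamma(k) / gamma(0). Sigma^2 cancels.
  numerator   = (1)*(-0.359) = -0.359.
  denominator = (1)^2 + (0.523)^2 + (-0.461)^2 + (-0.359)^2 = 1.614931.
  rho(3) = -0.359 / 1.614931 = -0.2223.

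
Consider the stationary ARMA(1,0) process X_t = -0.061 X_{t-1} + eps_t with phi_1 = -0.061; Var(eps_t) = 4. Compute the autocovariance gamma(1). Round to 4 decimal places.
\gamma(1) = -0.2449

Multiply the model equation by X_{t-k} and take expectations. With theta_0 = psi_0 = 1 and psi_j the MA(infinity) weights, this gives
  gamma(k) - sum_i phi_i gamma(k-i) = c_k,
  c_k = sigma^2 * sum_{j=k..q} theta_j psi_{j-k}   (c_k = 0 for k > q),
using gamma(-m) = gamma(m).
Pure AR (q = 0): c_0 = sigma^2 = 4, c_k = 0 for k >= 1.
Equations for k = 0 and k = 1 (AR order 1):
  gamma(0) = phi_1 gamma(1) + c_0
  gamma(1) = phi_1 gamma(0) + c_1
Substituting the second into the first: gamma(0) (1 - phi_1^2) = c_0 + phi_1 c_1, so
  gamma(0) = c_0 / (1 - phi_1^2) = 4 / (1 - (-0.061)^2) = 4 / 0.996279 = 4.01494.
  gamma(1) = phi_1 gamma(0) = (-0.061)(4.01494) = -0.244911.
Therefore gamma(1) = -0.2449 (to 4 decimal places).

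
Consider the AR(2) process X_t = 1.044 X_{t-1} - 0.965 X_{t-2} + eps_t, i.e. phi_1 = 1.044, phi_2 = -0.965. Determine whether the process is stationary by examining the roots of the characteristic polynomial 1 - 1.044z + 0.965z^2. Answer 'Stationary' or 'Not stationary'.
\text{Stationary}

The AR(p) characteristic polynomial is P(z) = 1 - 1.044z + 0.965z^2.
Stationarity requires all roots to lie outside the unit circle, i.e. |z| > 1 for every root.
Set 1 + (-1.044) z + (0.965) z^2 = 0, i.e. a z^2 + b z + c = 0 with a = 0.965, b = -1.044, c = 1.
Discriminant D = b^2 - 4ac = (-1.044)^2 - 4*(0.965)*1 = 1.089936 - (3.86) = -2.770064.
D < 0, so the roots are the complex-conjugate pair z = (-b +/- i sqrt(-D)) / (2a) = 0.5409 +/- 0.8624i.
For a conjugate pair |z|^2 = z * conj(z) = (product of roots) = c/a = 1/(0.965) = 1.036269, so |z| = sqrt(1.036269) = 1.018 for both roots.
Moduli of all roots: 1.0180, 1.0180.
All moduli strictly greater than 1? Yes.
Verdict: Stationary.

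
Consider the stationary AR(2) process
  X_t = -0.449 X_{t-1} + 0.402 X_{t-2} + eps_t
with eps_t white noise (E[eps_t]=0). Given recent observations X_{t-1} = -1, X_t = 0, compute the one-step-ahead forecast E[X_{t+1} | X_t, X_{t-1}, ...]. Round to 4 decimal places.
E[X_{t+1} \mid \mathcal F_t] = -0.4020

For an AR(p) model X_t = c + sum_i phi_i X_{t-i} + eps_t, the
one-step-ahead conditional mean is
  E[X_{t+1} | X_t, ...] = c + sum_i phi_i X_{t+1-i}.
Substitute known values:
  E[X_{t+1} | ...] = (-0.449) * (0) + (0.402) * (-1)
                   = -0.4020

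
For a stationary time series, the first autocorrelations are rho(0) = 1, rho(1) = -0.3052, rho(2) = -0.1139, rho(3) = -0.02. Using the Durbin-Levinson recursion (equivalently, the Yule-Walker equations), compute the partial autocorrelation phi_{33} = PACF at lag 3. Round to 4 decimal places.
\phi_{33} = -0.1540

The PACF at lag k is phi_{kk}, the last component of the solution
to the Yule-Walker system G_k phi = r_k where
  (G_k)_{ij} = rho(|i - j|), (r_k)_i = rho(i), i,j = 1..k.
Equivalently, Durbin-Levinson gives phi_{kk} iteratively:
  phi_{11} = rho(1)
  phi_{kk} = [rho(k) - sum_{j=1..k-1} phi_{k-1,j} rho(k-j)]
            / [1 - sum_{j=1..k-1} phi_{k-1,j} rho(j)],
  phi_{k,j} = phi_{k-1,j} - phi_{kk} phi_{k-1,k-j},  j = 1..k-1.
Step k = 1:
  phi_11 = rho(1) = -0.3052.
Step k = 2:
  phi_22 = [rho(2) - phi_11 rho(1)] / [1 - phi_11 rho(1)] = [-0.1139 - (-0.3052)(-0.3052)] / [1 - (-0.3052)(-0.3052)]
         = -0.20704704 / 0.90685296 = -0.228314.
  Update: phi_21 = phi_11 - phi_22 phi_11 = -0.3052 - (-0.228314)(-0.3052) = -0.374881.
Step k = 3:
  phi_33 = [rho(3) - phi_21 rho(2) - phi_22 rho(1)] / [1 - phi_21 rho(1) - phi_22 rho(2)]
    numerator   = -0.02 - (-0.374881)(-0.1139) - (-0.228314)(-0.3052) = -0.13238036
    denominator = 1 - (-0.374881)(-0.3052) - (-0.228314)(-0.1139) = 0.85958126
  phi_33 = -0.13238036 / 0.85958126 = -0.154.
Therefore phi_{33} = -0.1540.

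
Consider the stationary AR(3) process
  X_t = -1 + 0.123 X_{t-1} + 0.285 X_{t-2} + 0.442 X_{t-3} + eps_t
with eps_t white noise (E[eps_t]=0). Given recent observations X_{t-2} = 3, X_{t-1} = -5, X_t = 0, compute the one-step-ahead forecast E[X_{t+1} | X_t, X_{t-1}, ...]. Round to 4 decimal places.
E[X_{t+1} \mid \mathcal F_t] = -1.0990

For an AR(p) model X_t = c + sum_i phi_i X_{t-i} + eps_t, the
one-step-ahead conditional mean is
  E[X_{t+1} | X_t, ...] = c + sum_i phi_i X_{t+1-i}.
Substitute known values:
  E[X_{t+1} | ...] = -1 + (0.123) * (0) + (0.285) * (-5) + (0.442) * (3)
                   = -1.0990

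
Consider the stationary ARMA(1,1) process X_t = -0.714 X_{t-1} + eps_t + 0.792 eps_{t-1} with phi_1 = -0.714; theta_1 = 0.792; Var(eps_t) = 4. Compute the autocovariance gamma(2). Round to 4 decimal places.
\gamma(2) = -0.1975

Multiply the model equation by X_{t-k} and take expectations. With theta_0 = psi_0 = 1 and psi_j the MA(infinity) weights, this gives
  gamma(k) - sum_i phi_i gamma(k-i) = c_k,
  c_k = sigma^2 * sum_{j=k..q} theta_j psi_{j-k}   (c_k = 0 for k > q),
using gamma(-m) = gamma(m).
psi-weights needed (psi_j = theta_j + sum_i phi_i psi_{j-i}):
  psi_1 = theta_1 + phi_1 = 0.792 + (-0.714) = 0.078
Right-hand sides:
  c_0 = sigma^2 (1 + theta_1 psi_1) = 4 * (1 + (0.792)(0.078)) = 4 * 1.061776 = 4.247104
  c_1 = sigma^2 theta_1 = 4 * (0.792) = 3.168
  c_2 = 0
Equations for k = 0 and k = 1 (AR order 1):
  gamma(0) = phi_1 gamma(1) + c_0
  gamma(1) = phi_1 gamma(0) + c_1
Substituting the second into the first: gamma(0) (1 - phi_1^2) = c_0 + phi_1 c_1, so
  gamma(0) = (c_0 + phi_1 c_1) / (1 - phi_1^2) = (4.247104 + (-0.714)(3.168)) / (1 - (-0.714)^2) = 1.985152 / 0.490204 = 4.049645.
  gamma(1) = phi_1 gamma(0) + c_1 = (-0.714)(4.049645) + (3.168) = 0.276554.
For k = 2 (> q): gamma(2) = phi_1 gamma(1) = (-0.714)(0.276554) = -0.197459.
Therefore gamma(2) = -0.1975 (to 4 decimal places).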